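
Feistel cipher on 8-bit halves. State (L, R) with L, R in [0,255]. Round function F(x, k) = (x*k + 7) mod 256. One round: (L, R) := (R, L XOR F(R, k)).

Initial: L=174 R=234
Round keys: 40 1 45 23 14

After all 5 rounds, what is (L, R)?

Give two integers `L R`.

Answer: 29 77

Derivation:
Round 1 (k=40): L=234 R=57
Round 2 (k=1): L=57 R=170
Round 3 (k=45): L=170 R=208
Round 4 (k=23): L=208 R=29
Round 5 (k=14): L=29 R=77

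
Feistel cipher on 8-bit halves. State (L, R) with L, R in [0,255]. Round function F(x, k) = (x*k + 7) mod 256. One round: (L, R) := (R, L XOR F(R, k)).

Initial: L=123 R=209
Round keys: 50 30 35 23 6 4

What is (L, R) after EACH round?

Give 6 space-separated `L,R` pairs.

Answer: 209,162 162,210 210,31 31,2 2,12 12,53

Derivation:
Round 1 (k=50): L=209 R=162
Round 2 (k=30): L=162 R=210
Round 3 (k=35): L=210 R=31
Round 4 (k=23): L=31 R=2
Round 5 (k=6): L=2 R=12
Round 6 (k=4): L=12 R=53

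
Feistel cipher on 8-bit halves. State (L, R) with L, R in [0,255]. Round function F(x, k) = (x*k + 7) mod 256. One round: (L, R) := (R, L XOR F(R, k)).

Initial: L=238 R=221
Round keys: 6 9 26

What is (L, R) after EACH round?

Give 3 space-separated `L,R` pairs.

Answer: 221,219 219,103 103,166

Derivation:
Round 1 (k=6): L=221 R=219
Round 2 (k=9): L=219 R=103
Round 3 (k=26): L=103 R=166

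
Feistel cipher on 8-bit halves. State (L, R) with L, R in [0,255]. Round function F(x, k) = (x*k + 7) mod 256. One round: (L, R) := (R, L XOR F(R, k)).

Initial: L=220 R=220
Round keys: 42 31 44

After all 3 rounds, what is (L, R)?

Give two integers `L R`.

Round 1 (k=42): L=220 R=195
Round 2 (k=31): L=195 R=120
Round 3 (k=44): L=120 R=100

Answer: 120 100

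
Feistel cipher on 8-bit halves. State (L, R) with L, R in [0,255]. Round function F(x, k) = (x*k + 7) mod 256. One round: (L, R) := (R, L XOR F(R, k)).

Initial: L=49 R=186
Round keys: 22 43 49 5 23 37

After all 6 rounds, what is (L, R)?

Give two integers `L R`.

Round 1 (k=22): L=186 R=50
Round 2 (k=43): L=50 R=215
Round 3 (k=49): L=215 R=28
Round 4 (k=5): L=28 R=68
Round 5 (k=23): L=68 R=63
Round 6 (k=37): L=63 R=102

Answer: 63 102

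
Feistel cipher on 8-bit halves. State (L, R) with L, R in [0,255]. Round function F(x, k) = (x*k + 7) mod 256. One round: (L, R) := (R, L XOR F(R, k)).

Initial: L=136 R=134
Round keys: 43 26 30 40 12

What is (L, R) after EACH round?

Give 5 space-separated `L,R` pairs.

Round 1 (k=43): L=134 R=1
Round 2 (k=26): L=1 R=167
Round 3 (k=30): L=167 R=152
Round 4 (k=40): L=152 R=96
Round 5 (k=12): L=96 R=31

Answer: 134,1 1,167 167,152 152,96 96,31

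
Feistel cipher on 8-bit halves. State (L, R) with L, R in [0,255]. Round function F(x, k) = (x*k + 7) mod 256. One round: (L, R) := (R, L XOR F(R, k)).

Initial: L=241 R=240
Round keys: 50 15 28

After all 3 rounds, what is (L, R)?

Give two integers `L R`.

Round 1 (k=50): L=240 R=22
Round 2 (k=15): L=22 R=161
Round 3 (k=28): L=161 R=181

Answer: 161 181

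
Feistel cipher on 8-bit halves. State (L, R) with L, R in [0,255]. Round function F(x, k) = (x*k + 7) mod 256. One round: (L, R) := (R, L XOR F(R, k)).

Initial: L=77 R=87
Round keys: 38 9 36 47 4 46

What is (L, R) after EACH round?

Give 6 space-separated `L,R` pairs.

Answer: 87,188 188,244 244,235 235,216 216,140 140,247

Derivation:
Round 1 (k=38): L=87 R=188
Round 2 (k=9): L=188 R=244
Round 3 (k=36): L=244 R=235
Round 4 (k=47): L=235 R=216
Round 5 (k=4): L=216 R=140
Round 6 (k=46): L=140 R=247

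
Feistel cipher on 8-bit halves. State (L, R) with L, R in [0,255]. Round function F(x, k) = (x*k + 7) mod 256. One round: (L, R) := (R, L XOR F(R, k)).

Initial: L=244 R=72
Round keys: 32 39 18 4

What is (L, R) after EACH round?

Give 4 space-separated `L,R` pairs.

Round 1 (k=32): L=72 R=243
Round 2 (k=39): L=243 R=68
Round 3 (k=18): L=68 R=60
Round 4 (k=4): L=60 R=179

Answer: 72,243 243,68 68,60 60,179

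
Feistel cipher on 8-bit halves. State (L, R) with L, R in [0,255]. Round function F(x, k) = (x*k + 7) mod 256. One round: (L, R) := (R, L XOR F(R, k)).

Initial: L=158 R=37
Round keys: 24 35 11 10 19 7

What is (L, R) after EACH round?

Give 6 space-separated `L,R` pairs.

Answer: 37,225 225,239 239,173 173,38 38,116 116,21

Derivation:
Round 1 (k=24): L=37 R=225
Round 2 (k=35): L=225 R=239
Round 3 (k=11): L=239 R=173
Round 4 (k=10): L=173 R=38
Round 5 (k=19): L=38 R=116
Round 6 (k=7): L=116 R=21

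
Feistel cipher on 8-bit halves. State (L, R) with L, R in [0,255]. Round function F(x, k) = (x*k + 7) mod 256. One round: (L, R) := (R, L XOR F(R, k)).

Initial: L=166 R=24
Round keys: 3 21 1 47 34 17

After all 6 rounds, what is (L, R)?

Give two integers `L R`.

Answer: 131 187

Derivation:
Round 1 (k=3): L=24 R=233
Round 2 (k=21): L=233 R=60
Round 3 (k=1): L=60 R=170
Round 4 (k=47): L=170 R=1
Round 5 (k=34): L=1 R=131
Round 6 (k=17): L=131 R=187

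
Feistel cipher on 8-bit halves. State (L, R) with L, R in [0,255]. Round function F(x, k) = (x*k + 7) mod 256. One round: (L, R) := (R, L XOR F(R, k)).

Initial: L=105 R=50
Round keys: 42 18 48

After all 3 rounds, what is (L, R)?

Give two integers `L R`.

Round 1 (k=42): L=50 R=82
Round 2 (k=18): L=82 R=249
Round 3 (k=48): L=249 R=229

Answer: 249 229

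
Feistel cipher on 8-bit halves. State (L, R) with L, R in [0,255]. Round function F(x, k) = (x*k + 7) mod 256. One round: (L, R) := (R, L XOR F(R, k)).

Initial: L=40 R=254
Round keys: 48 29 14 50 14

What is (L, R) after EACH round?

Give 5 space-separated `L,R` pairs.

Answer: 254,143 143,196 196,48 48,163 163,193

Derivation:
Round 1 (k=48): L=254 R=143
Round 2 (k=29): L=143 R=196
Round 3 (k=14): L=196 R=48
Round 4 (k=50): L=48 R=163
Round 5 (k=14): L=163 R=193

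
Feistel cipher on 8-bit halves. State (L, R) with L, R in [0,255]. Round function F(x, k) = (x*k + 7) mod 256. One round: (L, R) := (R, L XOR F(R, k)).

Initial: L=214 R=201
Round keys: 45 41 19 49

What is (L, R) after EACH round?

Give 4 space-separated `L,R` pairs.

Round 1 (k=45): L=201 R=138
Round 2 (k=41): L=138 R=232
Round 3 (k=19): L=232 R=181
Round 4 (k=49): L=181 R=68

Answer: 201,138 138,232 232,181 181,68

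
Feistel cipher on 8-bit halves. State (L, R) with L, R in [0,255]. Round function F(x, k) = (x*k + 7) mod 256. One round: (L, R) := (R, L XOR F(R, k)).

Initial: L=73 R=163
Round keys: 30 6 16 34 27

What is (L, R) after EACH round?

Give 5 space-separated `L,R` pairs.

Round 1 (k=30): L=163 R=104
Round 2 (k=6): L=104 R=212
Round 3 (k=16): L=212 R=47
Round 4 (k=34): L=47 R=145
Round 5 (k=27): L=145 R=125

Answer: 163,104 104,212 212,47 47,145 145,125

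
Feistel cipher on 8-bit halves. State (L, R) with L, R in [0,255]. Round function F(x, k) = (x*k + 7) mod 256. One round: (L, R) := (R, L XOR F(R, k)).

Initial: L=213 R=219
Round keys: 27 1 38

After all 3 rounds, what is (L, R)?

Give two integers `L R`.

Round 1 (k=27): L=219 R=245
Round 2 (k=1): L=245 R=39
Round 3 (k=38): L=39 R=36

Answer: 39 36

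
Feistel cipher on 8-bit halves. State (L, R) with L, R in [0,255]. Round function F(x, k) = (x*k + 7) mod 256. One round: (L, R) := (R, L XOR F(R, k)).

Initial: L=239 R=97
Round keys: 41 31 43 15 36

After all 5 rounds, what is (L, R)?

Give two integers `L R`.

Answer: 107 230

Derivation:
Round 1 (k=41): L=97 R=127
Round 2 (k=31): L=127 R=9
Round 3 (k=43): L=9 R=245
Round 4 (k=15): L=245 R=107
Round 5 (k=36): L=107 R=230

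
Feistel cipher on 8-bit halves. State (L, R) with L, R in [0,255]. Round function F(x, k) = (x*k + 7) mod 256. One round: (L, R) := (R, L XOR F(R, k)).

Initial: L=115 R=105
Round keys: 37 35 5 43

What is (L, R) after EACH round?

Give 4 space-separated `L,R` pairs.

Answer: 105,71 71,213 213,119 119,209

Derivation:
Round 1 (k=37): L=105 R=71
Round 2 (k=35): L=71 R=213
Round 3 (k=5): L=213 R=119
Round 4 (k=43): L=119 R=209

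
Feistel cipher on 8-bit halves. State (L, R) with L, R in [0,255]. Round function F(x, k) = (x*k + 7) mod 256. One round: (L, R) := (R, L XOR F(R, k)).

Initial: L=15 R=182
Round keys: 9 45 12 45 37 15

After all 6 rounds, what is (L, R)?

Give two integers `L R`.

Round 1 (k=9): L=182 R=98
Round 2 (k=45): L=98 R=247
Round 3 (k=12): L=247 R=249
Round 4 (k=45): L=249 R=59
Round 5 (k=37): L=59 R=119
Round 6 (k=15): L=119 R=59

Answer: 119 59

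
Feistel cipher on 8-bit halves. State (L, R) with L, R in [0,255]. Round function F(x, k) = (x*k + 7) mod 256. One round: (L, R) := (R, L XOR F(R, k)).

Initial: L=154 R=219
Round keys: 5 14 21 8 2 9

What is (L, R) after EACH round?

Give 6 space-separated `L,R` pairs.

Round 1 (k=5): L=219 R=212
Round 2 (k=14): L=212 R=68
Round 3 (k=21): L=68 R=79
Round 4 (k=8): L=79 R=59
Round 5 (k=2): L=59 R=50
Round 6 (k=9): L=50 R=242

Answer: 219,212 212,68 68,79 79,59 59,50 50,242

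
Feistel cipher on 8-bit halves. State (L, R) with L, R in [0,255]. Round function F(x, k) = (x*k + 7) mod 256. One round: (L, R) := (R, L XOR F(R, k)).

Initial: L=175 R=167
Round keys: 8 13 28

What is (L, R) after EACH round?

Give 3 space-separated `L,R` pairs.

Round 1 (k=8): L=167 R=144
Round 2 (k=13): L=144 R=240
Round 3 (k=28): L=240 R=215

Answer: 167,144 144,240 240,215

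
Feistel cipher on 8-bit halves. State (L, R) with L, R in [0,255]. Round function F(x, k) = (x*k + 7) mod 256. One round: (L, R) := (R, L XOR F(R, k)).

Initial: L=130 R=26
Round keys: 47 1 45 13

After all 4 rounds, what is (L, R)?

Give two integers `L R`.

Answer: 44 15

Derivation:
Round 1 (k=47): L=26 R=79
Round 2 (k=1): L=79 R=76
Round 3 (k=45): L=76 R=44
Round 4 (k=13): L=44 R=15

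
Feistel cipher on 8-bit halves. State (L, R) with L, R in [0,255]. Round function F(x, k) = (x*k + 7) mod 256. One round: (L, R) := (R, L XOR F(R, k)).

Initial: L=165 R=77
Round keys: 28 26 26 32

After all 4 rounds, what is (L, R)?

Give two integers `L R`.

Round 1 (k=28): L=77 R=214
Round 2 (k=26): L=214 R=142
Round 3 (k=26): L=142 R=165
Round 4 (k=32): L=165 R=41

Answer: 165 41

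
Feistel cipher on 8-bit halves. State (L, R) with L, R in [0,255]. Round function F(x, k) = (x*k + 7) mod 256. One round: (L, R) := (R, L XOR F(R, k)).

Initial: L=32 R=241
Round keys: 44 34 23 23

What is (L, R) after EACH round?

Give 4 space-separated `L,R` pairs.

Round 1 (k=44): L=241 R=83
Round 2 (k=34): L=83 R=252
Round 3 (k=23): L=252 R=248
Round 4 (k=23): L=248 R=179

Answer: 241,83 83,252 252,248 248,179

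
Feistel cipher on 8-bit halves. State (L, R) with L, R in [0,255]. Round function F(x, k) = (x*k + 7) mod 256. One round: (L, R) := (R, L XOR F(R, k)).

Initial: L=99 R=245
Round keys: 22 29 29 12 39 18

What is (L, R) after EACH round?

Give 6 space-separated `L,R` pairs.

Answer: 245,118 118,144 144,33 33,3 3,93 93,146

Derivation:
Round 1 (k=22): L=245 R=118
Round 2 (k=29): L=118 R=144
Round 3 (k=29): L=144 R=33
Round 4 (k=12): L=33 R=3
Round 5 (k=39): L=3 R=93
Round 6 (k=18): L=93 R=146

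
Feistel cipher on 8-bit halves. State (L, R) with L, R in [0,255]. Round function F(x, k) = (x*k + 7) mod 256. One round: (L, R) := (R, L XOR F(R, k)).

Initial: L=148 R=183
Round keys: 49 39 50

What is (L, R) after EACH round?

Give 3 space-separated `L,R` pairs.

Round 1 (k=49): L=183 R=154
Round 2 (k=39): L=154 R=202
Round 3 (k=50): L=202 R=225

Answer: 183,154 154,202 202,225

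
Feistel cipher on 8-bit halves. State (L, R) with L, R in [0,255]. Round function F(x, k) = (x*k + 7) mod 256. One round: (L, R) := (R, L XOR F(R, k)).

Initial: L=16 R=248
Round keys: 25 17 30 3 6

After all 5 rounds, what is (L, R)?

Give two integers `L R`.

Round 1 (k=25): L=248 R=47
Round 2 (k=17): L=47 R=222
Round 3 (k=30): L=222 R=36
Round 4 (k=3): L=36 R=173
Round 5 (k=6): L=173 R=49

Answer: 173 49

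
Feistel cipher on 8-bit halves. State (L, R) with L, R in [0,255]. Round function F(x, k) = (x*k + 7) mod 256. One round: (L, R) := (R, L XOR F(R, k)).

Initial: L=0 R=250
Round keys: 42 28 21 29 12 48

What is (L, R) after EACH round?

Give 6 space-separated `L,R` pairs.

Round 1 (k=42): L=250 R=11
Round 2 (k=28): L=11 R=193
Round 3 (k=21): L=193 R=215
Round 4 (k=29): L=215 R=163
Round 5 (k=12): L=163 R=124
Round 6 (k=48): L=124 R=228

Answer: 250,11 11,193 193,215 215,163 163,124 124,228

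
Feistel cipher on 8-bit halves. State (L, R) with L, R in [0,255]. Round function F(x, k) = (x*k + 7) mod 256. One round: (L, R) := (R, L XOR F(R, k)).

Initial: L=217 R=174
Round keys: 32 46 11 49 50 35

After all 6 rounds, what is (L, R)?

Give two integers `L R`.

Round 1 (k=32): L=174 R=30
Round 2 (k=46): L=30 R=197
Round 3 (k=11): L=197 R=96
Round 4 (k=49): L=96 R=162
Round 5 (k=50): L=162 R=203
Round 6 (k=35): L=203 R=106

Answer: 203 106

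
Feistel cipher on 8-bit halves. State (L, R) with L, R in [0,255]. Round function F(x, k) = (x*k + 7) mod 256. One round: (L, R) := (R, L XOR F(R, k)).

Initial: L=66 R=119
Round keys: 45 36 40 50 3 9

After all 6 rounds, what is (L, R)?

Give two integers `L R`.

Round 1 (k=45): L=119 R=176
Round 2 (k=36): L=176 R=176
Round 3 (k=40): L=176 R=55
Round 4 (k=50): L=55 R=117
Round 5 (k=3): L=117 R=81
Round 6 (k=9): L=81 R=149

Answer: 81 149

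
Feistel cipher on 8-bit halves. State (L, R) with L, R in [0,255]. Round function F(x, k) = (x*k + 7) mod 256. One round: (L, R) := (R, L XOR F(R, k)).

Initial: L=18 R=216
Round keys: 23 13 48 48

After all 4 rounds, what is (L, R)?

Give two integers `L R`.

Round 1 (k=23): L=216 R=125
Round 2 (k=13): L=125 R=184
Round 3 (k=48): L=184 R=250
Round 4 (k=48): L=250 R=95

Answer: 250 95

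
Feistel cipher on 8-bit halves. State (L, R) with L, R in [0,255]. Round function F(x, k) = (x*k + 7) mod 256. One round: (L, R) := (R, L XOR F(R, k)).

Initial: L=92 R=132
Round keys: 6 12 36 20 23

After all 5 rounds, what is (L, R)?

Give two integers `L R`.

Round 1 (k=6): L=132 R=67
Round 2 (k=12): L=67 R=175
Round 3 (k=36): L=175 R=224
Round 4 (k=20): L=224 R=40
Round 5 (k=23): L=40 R=127

Answer: 40 127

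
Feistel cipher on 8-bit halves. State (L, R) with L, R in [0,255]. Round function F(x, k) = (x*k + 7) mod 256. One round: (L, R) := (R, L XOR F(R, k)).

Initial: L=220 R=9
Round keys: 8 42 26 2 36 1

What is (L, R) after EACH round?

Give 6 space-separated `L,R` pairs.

Round 1 (k=8): L=9 R=147
Round 2 (k=42): L=147 R=44
Round 3 (k=26): L=44 R=236
Round 4 (k=2): L=236 R=243
Round 5 (k=36): L=243 R=223
Round 6 (k=1): L=223 R=21

Answer: 9,147 147,44 44,236 236,243 243,223 223,21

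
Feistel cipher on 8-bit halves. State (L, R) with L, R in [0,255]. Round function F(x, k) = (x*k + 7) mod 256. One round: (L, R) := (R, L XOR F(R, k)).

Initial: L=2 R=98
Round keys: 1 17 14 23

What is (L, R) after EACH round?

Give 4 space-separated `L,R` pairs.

Answer: 98,107 107,64 64,236 236,123

Derivation:
Round 1 (k=1): L=98 R=107
Round 2 (k=17): L=107 R=64
Round 3 (k=14): L=64 R=236
Round 4 (k=23): L=236 R=123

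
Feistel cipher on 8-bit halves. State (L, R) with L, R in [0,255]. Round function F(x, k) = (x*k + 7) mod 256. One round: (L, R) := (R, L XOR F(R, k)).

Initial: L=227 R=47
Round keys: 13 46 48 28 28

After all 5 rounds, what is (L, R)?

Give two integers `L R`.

Round 1 (k=13): L=47 R=137
Round 2 (k=46): L=137 R=138
Round 3 (k=48): L=138 R=110
Round 4 (k=28): L=110 R=133
Round 5 (k=28): L=133 R=253

Answer: 133 253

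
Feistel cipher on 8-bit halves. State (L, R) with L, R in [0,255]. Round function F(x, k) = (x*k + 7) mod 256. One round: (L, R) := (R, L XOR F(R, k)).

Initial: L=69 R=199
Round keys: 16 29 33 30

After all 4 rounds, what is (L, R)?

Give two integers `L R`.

Round 1 (k=16): L=199 R=50
Round 2 (k=29): L=50 R=118
Round 3 (k=33): L=118 R=15
Round 4 (k=30): L=15 R=191

Answer: 15 191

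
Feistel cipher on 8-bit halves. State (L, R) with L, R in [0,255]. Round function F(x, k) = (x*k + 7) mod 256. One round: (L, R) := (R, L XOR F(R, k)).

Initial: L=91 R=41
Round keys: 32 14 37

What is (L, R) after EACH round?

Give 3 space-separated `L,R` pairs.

Answer: 41,124 124,230 230,57

Derivation:
Round 1 (k=32): L=41 R=124
Round 2 (k=14): L=124 R=230
Round 3 (k=37): L=230 R=57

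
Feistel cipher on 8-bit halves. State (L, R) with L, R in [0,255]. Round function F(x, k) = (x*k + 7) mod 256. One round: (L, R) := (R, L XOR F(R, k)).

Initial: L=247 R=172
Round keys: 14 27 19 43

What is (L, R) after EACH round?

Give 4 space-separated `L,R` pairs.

Answer: 172,152 152,163 163,184 184,76

Derivation:
Round 1 (k=14): L=172 R=152
Round 2 (k=27): L=152 R=163
Round 3 (k=19): L=163 R=184
Round 4 (k=43): L=184 R=76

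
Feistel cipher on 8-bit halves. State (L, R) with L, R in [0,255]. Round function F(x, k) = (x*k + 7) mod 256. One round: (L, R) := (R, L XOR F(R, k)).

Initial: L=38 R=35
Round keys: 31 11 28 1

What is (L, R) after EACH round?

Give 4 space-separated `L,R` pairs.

Round 1 (k=31): L=35 R=98
Round 2 (k=11): L=98 R=30
Round 3 (k=28): L=30 R=45
Round 4 (k=1): L=45 R=42

Answer: 35,98 98,30 30,45 45,42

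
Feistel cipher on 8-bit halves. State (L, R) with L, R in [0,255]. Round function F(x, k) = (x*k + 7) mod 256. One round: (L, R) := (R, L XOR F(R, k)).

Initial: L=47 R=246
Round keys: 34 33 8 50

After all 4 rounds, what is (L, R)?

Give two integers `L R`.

Round 1 (k=34): L=246 R=156
Round 2 (k=33): L=156 R=213
Round 3 (k=8): L=213 R=51
Round 4 (k=50): L=51 R=40

Answer: 51 40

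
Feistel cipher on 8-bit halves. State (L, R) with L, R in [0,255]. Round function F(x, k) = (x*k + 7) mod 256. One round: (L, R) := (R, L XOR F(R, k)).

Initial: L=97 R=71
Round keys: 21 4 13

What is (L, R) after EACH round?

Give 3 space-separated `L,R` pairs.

Answer: 71,187 187,180 180,144

Derivation:
Round 1 (k=21): L=71 R=187
Round 2 (k=4): L=187 R=180
Round 3 (k=13): L=180 R=144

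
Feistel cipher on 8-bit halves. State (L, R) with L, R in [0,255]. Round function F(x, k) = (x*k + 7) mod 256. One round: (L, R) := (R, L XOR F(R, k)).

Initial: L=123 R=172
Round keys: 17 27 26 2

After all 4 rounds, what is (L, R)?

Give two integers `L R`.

Round 1 (k=17): L=172 R=8
Round 2 (k=27): L=8 R=115
Round 3 (k=26): L=115 R=189
Round 4 (k=2): L=189 R=242

Answer: 189 242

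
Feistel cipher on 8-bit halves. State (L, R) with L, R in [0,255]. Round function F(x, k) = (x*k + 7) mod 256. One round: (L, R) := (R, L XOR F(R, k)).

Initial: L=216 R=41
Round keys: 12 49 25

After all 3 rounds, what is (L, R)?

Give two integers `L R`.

Answer: 107 81

Derivation:
Round 1 (k=12): L=41 R=43
Round 2 (k=49): L=43 R=107
Round 3 (k=25): L=107 R=81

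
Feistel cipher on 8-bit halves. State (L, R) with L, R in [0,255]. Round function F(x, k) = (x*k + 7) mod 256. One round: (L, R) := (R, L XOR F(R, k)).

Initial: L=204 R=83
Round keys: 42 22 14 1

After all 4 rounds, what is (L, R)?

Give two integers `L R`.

Answer: 66 23

Derivation:
Round 1 (k=42): L=83 R=105
Round 2 (k=22): L=105 R=94
Round 3 (k=14): L=94 R=66
Round 4 (k=1): L=66 R=23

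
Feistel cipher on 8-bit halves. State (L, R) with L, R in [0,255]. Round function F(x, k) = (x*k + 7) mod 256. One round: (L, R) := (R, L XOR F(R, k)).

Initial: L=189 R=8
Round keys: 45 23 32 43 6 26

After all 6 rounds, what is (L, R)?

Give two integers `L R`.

Round 1 (k=45): L=8 R=210
Round 2 (k=23): L=210 R=237
Round 3 (k=32): L=237 R=117
Round 4 (k=43): L=117 R=67
Round 5 (k=6): L=67 R=236
Round 6 (k=26): L=236 R=188

Answer: 236 188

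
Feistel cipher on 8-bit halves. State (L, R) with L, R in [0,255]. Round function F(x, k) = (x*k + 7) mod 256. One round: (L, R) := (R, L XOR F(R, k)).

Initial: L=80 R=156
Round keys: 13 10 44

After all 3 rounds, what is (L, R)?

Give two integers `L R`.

Answer: 249 112

Derivation:
Round 1 (k=13): L=156 R=163
Round 2 (k=10): L=163 R=249
Round 3 (k=44): L=249 R=112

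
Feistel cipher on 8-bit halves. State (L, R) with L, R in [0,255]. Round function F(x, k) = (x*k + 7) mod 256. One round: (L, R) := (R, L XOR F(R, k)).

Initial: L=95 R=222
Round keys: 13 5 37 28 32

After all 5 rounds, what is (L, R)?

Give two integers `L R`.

Round 1 (k=13): L=222 R=18
Round 2 (k=5): L=18 R=191
Round 3 (k=37): L=191 R=176
Round 4 (k=28): L=176 R=248
Round 5 (k=32): L=248 R=183

Answer: 248 183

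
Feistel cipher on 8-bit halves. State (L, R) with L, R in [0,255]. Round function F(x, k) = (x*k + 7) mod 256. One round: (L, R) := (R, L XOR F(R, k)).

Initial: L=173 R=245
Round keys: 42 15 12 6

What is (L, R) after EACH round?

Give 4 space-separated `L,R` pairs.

Round 1 (k=42): L=245 R=148
Round 2 (k=15): L=148 R=70
Round 3 (k=12): L=70 R=219
Round 4 (k=6): L=219 R=111

Answer: 245,148 148,70 70,219 219,111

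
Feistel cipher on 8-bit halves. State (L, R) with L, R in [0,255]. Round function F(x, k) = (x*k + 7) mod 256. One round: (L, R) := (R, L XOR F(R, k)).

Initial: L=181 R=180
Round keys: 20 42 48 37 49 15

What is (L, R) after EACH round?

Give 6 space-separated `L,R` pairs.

Round 1 (k=20): L=180 R=162
Round 2 (k=42): L=162 R=47
Round 3 (k=48): L=47 R=117
Round 4 (k=37): L=117 R=223
Round 5 (k=49): L=223 R=195
Round 6 (k=15): L=195 R=171

Answer: 180,162 162,47 47,117 117,223 223,195 195,171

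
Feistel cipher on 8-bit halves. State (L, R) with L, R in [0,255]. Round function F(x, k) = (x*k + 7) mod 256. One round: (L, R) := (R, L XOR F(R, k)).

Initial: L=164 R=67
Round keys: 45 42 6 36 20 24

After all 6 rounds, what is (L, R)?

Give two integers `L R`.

Round 1 (k=45): L=67 R=106
Round 2 (k=42): L=106 R=40
Round 3 (k=6): L=40 R=157
Round 4 (k=36): L=157 R=51
Round 5 (k=20): L=51 R=158
Round 6 (k=24): L=158 R=228

Answer: 158 228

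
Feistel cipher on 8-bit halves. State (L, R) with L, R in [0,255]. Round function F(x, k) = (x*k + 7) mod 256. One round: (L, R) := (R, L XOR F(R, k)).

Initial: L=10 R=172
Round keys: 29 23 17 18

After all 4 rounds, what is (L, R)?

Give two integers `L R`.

Answer: 40 45

Derivation:
Round 1 (k=29): L=172 R=137
Round 2 (k=23): L=137 R=250
Round 3 (k=17): L=250 R=40
Round 4 (k=18): L=40 R=45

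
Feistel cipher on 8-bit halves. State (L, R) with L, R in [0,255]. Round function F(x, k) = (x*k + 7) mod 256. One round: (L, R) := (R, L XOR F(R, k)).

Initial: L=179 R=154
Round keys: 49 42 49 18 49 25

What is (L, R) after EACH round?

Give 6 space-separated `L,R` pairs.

Round 1 (k=49): L=154 R=50
Round 2 (k=42): L=50 R=161
Round 3 (k=49): L=161 R=234
Round 4 (k=18): L=234 R=218
Round 5 (k=49): L=218 R=43
Round 6 (k=25): L=43 R=224

Answer: 154,50 50,161 161,234 234,218 218,43 43,224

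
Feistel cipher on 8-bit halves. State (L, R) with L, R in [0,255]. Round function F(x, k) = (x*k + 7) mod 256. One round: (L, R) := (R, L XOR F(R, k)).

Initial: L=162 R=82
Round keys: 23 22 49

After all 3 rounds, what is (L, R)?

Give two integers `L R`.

Answer: 115 205

Derivation:
Round 1 (k=23): L=82 R=199
Round 2 (k=22): L=199 R=115
Round 3 (k=49): L=115 R=205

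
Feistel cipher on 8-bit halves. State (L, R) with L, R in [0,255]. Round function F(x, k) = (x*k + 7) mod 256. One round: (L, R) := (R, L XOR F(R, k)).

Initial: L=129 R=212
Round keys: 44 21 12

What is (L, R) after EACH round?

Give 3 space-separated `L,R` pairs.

Answer: 212,246 246,225 225,101

Derivation:
Round 1 (k=44): L=212 R=246
Round 2 (k=21): L=246 R=225
Round 3 (k=12): L=225 R=101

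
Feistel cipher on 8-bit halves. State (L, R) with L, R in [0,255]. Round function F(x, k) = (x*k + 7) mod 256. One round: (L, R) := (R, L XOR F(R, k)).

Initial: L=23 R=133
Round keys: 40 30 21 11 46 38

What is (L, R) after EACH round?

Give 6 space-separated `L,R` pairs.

Answer: 133,216 216,210 210,153 153,72 72,110 110,19

Derivation:
Round 1 (k=40): L=133 R=216
Round 2 (k=30): L=216 R=210
Round 3 (k=21): L=210 R=153
Round 4 (k=11): L=153 R=72
Round 5 (k=46): L=72 R=110
Round 6 (k=38): L=110 R=19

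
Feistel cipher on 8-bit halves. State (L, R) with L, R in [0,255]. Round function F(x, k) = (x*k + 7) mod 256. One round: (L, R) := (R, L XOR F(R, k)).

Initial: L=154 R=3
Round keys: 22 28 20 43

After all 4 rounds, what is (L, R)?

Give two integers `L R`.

Answer: 52 219

Derivation:
Round 1 (k=22): L=3 R=211
Round 2 (k=28): L=211 R=24
Round 3 (k=20): L=24 R=52
Round 4 (k=43): L=52 R=219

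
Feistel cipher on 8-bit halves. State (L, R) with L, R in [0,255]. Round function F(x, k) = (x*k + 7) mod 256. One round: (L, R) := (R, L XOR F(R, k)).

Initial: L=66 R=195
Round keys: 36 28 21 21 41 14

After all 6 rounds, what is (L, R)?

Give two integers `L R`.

Answer: 210 246

Derivation:
Round 1 (k=36): L=195 R=49
Round 2 (k=28): L=49 R=160
Round 3 (k=21): L=160 R=22
Round 4 (k=21): L=22 R=117
Round 5 (k=41): L=117 R=210
Round 6 (k=14): L=210 R=246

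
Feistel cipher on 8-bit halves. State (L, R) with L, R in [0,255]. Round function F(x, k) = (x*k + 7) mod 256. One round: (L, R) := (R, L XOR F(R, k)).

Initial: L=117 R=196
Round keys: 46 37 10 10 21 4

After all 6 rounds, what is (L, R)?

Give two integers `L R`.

Answer: 92 111

Derivation:
Round 1 (k=46): L=196 R=74
Round 2 (k=37): L=74 R=125
Round 3 (k=10): L=125 R=163
Round 4 (k=10): L=163 R=24
Round 5 (k=21): L=24 R=92
Round 6 (k=4): L=92 R=111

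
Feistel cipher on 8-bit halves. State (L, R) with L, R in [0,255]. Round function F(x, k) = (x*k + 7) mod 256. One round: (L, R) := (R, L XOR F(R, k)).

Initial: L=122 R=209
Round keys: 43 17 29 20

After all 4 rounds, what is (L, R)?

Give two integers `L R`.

Round 1 (k=43): L=209 R=88
Round 2 (k=17): L=88 R=14
Round 3 (k=29): L=14 R=197
Round 4 (k=20): L=197 R=101

Answer: 197 101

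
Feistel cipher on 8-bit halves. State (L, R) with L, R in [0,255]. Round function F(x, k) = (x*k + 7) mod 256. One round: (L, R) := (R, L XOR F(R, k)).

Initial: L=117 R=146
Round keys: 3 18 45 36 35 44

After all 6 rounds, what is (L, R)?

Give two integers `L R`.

Round 1 (k=3): L=146 R=200
Round 2 (k=18): L=200 R=133
Round 3 (k=45): L=133 R=160
Round 4 (k=36): L=160 R=2
Round 5 (k=35): L=2 R=237
Round 6 (k=44): L=237 R=193

Answer: 237 193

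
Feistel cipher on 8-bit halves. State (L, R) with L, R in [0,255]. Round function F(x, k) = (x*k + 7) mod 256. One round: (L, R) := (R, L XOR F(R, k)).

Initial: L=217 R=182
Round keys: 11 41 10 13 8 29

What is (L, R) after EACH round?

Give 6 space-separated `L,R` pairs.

Answer: 182,0 0,177 177,241 241,245 245,94 94,88

Derivation:
Round 1 (k=11): L=182 R=0
Round 2 (k=41): L=0 R=177
Round 3 (k=10): L=177 R=241
Round 4 (k=13): L=241 R=245
Round 5 (k=8): L=245 R=94
Round 6 (k=29): L=94 R=88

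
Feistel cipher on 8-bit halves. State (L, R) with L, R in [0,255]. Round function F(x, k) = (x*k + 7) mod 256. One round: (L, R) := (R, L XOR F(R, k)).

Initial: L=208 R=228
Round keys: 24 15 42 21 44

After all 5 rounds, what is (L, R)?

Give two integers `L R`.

Answer: 27 243

Derivation:
Round 1 (k=24): L=228 R=183
Round 2 (k=15): L=183 R=36
Round 3 (k=42): L=36 R=88
Round 4 (k=21): L=88 R=27
Round 5 (k=44): L=27 R=243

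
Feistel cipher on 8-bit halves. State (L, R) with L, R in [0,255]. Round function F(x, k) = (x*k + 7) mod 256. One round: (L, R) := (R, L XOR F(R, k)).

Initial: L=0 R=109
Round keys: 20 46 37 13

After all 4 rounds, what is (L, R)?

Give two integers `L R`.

Round 1 (k=20): L=109 R=139
Round 2 (k=46): L=139 R=108
Round 3 (k=37): L=108 R=40
Round 4 (k=13): L=40 R=99

Answer: 40 99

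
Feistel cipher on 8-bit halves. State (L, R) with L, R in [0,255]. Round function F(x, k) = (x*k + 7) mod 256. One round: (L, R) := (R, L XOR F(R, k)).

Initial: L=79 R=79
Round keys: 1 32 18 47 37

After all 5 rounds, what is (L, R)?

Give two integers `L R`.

Answer: 49 82

Derivation:
Round 1 (k=1): L=79 R=25
Round 2 (k=32): L=25 R=104
Round 3 (k=18): L=104 R=78
Round 4 (k=47): L=78 R=49
Round 5 (k=37): L=49 R=82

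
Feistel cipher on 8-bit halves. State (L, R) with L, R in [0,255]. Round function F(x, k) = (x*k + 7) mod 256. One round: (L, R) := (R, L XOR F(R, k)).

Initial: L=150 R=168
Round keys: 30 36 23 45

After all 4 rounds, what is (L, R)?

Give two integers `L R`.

Round 1 (k=30): L=168 R=33
Round 2 (k=36): L=33 R=3
Round 3 (k=23): L=3 R=109
Round 4 (k=45): L=109 R=51

Answer: 109 51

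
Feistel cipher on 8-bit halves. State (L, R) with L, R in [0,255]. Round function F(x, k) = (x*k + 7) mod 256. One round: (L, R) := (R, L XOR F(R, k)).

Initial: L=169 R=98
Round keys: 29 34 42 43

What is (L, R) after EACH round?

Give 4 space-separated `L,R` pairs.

Round 1 (k=29): L=98 R=136
Round 2 (k=34): L=136 R=117
Round 3 (k=42): L=117 R=177
Round 4 (k=43): L=177 R=183

Answer: 98,136 136,117 117,177 177,183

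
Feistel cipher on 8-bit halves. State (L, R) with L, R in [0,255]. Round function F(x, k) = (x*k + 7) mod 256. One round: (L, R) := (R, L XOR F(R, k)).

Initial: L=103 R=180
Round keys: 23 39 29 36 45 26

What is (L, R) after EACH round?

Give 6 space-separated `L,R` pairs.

Round 1 (k=23): L=180 R=84
Round 2 (k=39): L=84 R=103
Round 3 (k=29): L=103 R=230
Round 4 (k=36): L=230 R=56
Round 5 (k=45): L=56 R=57
Round 6 (k=26): L=57 R=233

Answer: 180,84 84,103 103,230 230,56 56,57 57,233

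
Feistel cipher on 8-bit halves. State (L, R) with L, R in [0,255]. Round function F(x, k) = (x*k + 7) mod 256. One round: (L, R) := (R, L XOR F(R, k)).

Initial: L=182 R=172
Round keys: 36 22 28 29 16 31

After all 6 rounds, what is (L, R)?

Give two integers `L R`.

Answer: 229 210

Derivation:
Round 1 (k=36): L=172 R=129
Round 2 (k=22): L=129 R=177
Round 3 (k=28): L=177 R=226
Round 4 (k=29): L=226 R=16
Round 5 (k=16): L=16 R=229
Round 6 (k=31): L=229 R=210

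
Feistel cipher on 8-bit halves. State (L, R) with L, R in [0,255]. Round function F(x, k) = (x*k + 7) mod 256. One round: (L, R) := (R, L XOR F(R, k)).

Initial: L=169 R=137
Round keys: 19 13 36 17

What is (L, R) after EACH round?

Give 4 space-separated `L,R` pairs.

Answer: 137,155 155,111 111,56 56,208

Derivation:
Round 1 (k=19): L=137 R=155
Round 2 (k=13): L=155 R=111
Round 3 (k=36): L=111 R=56
Round 4 (k=17): L=56 R=208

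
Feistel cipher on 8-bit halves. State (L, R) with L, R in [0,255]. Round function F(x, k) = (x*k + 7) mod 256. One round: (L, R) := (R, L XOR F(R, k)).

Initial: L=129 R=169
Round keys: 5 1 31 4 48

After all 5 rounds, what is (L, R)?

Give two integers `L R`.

Round 1 (k=5): L=169 R=213
Round 2 (k=1): L=213 R=117
Round 3 (k=31): L=117 R=231
Round 4 (k=4): L=231 R=214
Round 5 (k=48): L=214 R=192

Answer: 214 192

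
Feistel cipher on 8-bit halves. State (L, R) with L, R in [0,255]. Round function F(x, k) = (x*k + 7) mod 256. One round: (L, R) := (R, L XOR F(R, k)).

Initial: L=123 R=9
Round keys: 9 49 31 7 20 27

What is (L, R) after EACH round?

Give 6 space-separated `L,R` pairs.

Answer: 9,35 35,179 179,151 151,155 155,180 180,152

Derivation:
Round 1 (k=9): L=9 R=35
Round 2 (k=49): L=35 R=179
Round 3 (k=31): L=179 R=151
Round 4 (k=7): L=151 R=155
Round 5 (k=20): L=155 R=180
Round 6 (k=27): L=180 R=152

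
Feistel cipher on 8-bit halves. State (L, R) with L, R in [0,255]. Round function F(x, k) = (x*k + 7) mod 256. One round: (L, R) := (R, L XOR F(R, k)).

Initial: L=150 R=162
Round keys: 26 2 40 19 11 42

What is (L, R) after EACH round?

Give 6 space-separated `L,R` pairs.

Round 1 (k=26): L=162 R=237
Round 2 (k=2): L=237 R=67
Round 3 (k=40): L=67 R=146
Round 4 (k=19): L=146 R=158
Round 5 (k=11): L=158 R=67
Round 6 (k=42): L=67 R=155

Answer: 162,237 237,67 67,146 146,158 158,67 67,155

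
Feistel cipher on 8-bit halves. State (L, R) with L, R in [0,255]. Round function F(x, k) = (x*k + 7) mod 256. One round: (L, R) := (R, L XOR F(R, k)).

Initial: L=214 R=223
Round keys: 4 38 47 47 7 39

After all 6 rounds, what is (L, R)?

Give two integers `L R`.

Answer: 66 32

Derivation:
Round 1 (k=4): L=223 R=85
Round 2 (k=38): L=85 R=122
Round 3 (k=47): L=122 R=56
Round 4 (k=47): L=56 R=53
Round 5 (k=7): L=53 R=66
Round 6 (k=39): L=66 R=32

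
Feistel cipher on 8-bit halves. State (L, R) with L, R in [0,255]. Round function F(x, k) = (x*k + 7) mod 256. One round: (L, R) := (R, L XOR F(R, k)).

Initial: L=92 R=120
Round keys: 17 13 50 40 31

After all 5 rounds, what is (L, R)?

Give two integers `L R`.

Round 1 (k=17): L=120 R=163
Round 2 (k=13): L=163 R=54
Round 3 (k=50): L=54 R=48
Round 4 (k=40): L=48 R=177
Round 5 (k=31): L=177 R=70

Answer: 177 70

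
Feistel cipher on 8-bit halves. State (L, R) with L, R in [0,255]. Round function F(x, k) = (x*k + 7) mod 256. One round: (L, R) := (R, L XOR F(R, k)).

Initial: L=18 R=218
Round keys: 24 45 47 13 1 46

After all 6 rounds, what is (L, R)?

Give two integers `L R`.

Answer: 92 234

Derivation:
Round 1 (k=24): L=218 R=101
Round 2 (k=45): L=101 R=18
Round 3 (k=47): L=18 R=48
Round 4 (k=13): L=48 R=101
Round 5 (k=1): L=101 R=92
Round 6 (k=46): L=92 R=234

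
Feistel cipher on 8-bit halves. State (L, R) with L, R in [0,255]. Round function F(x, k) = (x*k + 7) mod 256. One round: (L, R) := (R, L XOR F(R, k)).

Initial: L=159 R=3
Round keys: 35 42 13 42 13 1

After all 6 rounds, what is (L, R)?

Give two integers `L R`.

Round 1 (k=35): L=3 R=239
Round 2 (k=42): L=239 R=62
Round 3 (k=13): L=62 R=194
Round 4 (k=42): L=194 R=229
Round 5 (k=13): L=229 R=106
Round 6 (k=1): L=106 R=148

Answer: 106 148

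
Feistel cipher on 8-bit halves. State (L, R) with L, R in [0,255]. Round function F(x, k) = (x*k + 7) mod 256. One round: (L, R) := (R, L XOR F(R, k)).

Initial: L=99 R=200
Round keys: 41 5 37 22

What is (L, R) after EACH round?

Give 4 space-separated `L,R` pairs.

Round 1 (k=41): L=200 R=108
Round 2 (k=5): L=108 R=235
Round 3 (k=37): L=235 R=146
Round 4 (k=22): L=146 R=120

Answer: 200,108 108,235 235,146 146,120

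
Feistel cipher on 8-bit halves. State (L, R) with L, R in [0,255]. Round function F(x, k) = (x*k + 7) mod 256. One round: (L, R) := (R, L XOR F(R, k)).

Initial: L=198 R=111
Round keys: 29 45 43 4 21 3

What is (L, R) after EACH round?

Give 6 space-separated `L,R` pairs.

Round 1 (k=29): L=111 R=92
Round 2 (k=45): L=92 R=92
Round 3 (k=43): L=92 R=39
Round 4 (k=4): L=39 R=255
Round 5 (k=21): L=255 R=213
Round 6 (k=3): L=213 R=121

Answer: 111,92 92,92 92,39 39,255 255,213 213,121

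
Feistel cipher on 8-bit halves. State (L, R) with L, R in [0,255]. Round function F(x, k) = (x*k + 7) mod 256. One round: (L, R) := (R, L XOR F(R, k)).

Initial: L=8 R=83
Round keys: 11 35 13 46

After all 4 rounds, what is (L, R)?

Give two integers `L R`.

Answer: 11 229

Derivation:
Round 1 (k=11): L=83 R=144
Round 2 (k=35): L=144 R=228
Round 3 (k=13): L=228 R=11
Round 4 (k=46): L=11 R=229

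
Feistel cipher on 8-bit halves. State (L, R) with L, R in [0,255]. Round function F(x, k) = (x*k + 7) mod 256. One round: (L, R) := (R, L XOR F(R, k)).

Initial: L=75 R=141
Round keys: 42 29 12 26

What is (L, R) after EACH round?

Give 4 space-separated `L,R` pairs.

Round 1 (k=42): L=141 R=98
Round 2 (k=29): L=98 R=172
Round 3 (k=12): L=172 R=117
Round 4 (k=26): L=117 R=69

Answer: 141,98 98,172 172,117 117,69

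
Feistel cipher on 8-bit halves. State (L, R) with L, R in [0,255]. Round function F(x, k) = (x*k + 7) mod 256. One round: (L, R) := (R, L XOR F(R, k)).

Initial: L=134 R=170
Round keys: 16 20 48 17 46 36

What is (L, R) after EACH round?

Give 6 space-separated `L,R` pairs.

Round 1 (k=16): L=170 R=33
Round 2 (k=20): L=33 R=49
Round 3 (k=48): L=49 R=22
Round 4 (k=17): L=22 R=76
Round 5 (k=46): L=76 R=185
Round 6 (k=36): L=185 R=71

Answer: 170,33 33,49 49,22 22,76 76,185 185,71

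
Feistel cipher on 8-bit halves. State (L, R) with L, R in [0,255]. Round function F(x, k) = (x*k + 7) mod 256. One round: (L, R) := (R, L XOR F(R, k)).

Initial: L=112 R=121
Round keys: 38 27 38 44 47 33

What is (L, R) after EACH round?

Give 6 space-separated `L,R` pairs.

Round 1 (k=38): L=121 R=141
Round 2 (k=27): L=141 R=159
Round 3 (k=38): L=159 R=44
Round 4 (k=44): L=44 R=8
Round 5 (k=47): L=8 R=83
Round 6 (k=33): L=83 R=178

Answer: 121,141 141,159 159,44 44,8 8,83 83,178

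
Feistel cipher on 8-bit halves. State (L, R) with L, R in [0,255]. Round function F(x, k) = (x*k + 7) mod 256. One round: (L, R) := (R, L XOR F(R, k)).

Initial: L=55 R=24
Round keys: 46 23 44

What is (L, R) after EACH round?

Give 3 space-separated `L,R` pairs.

Answer: 24,96 96,191 191,187

Derivation:
Round 1 (k=46): L=24 R=96
Round 2 (k=23): L=96 R=191
Round 3 (k=44): L=191 R=187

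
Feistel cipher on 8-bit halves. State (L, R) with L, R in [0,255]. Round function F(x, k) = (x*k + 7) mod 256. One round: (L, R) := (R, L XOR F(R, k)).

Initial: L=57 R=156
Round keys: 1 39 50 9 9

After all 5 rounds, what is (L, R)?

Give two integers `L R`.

Answer: 99 225

Derivation:
Round 1 (k=1): L=156 R=154
Round 2 (k=39): L=154 R=225
Round 3 (k=50): L=225 R=99
Round 4 (k=9): L=99 R=99
Round 5 (k=9): L=99 R=225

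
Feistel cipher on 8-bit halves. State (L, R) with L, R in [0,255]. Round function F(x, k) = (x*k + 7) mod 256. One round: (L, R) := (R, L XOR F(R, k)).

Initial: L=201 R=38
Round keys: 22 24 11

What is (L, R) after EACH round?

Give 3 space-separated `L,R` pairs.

Answer: 38,130 130,17 17,64

Derivation:
Round 1 (k=22): L=38 R=130
Round 2 (k=24): L=130 R=17
Round 3 (k=11): L=17 R=64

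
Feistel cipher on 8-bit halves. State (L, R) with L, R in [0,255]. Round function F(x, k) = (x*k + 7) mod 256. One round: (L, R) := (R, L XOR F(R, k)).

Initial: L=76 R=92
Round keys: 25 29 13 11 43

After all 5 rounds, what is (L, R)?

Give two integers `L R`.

Answer: 35 210

Derivation:
Round 1 (k=25): L=92 R=79
Round 2 (k=29): L=79 R=166
Round 3 (k=13): L=166 R=58
Round 4 (k=11): L=58 R=35
Round 5 (k=43): L=35 R=210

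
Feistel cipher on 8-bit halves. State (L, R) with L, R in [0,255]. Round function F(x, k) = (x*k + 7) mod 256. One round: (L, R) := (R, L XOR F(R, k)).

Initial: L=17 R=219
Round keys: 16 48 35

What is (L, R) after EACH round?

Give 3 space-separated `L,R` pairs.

Answer: 219,166 166,252 252,221

Derivation:
Round 1 (k=16): L=219 R=166
Round 2 (k=48): L=166 R=252
Round 3 (k=35): L=252 R=221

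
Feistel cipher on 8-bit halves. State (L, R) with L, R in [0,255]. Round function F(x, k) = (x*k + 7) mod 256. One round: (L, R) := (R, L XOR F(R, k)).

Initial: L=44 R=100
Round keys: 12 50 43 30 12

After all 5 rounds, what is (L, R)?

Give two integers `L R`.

Round 1 (k=12): L=100 R=155
Round 2 (k=50): L=155 R=41
Round 3 (k=43): L=41 R=113
Round 4 (k=30): L=113 R=108
Round 5 (k=12): L=108 R=102

Answer: 108 102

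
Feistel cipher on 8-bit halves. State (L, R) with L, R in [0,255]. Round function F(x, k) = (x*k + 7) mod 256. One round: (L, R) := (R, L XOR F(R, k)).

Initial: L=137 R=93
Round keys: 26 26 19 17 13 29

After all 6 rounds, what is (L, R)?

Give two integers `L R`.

Round 1 (k=26): L=93 R=240
Round 2 (k=26): L=240 R=58
Round 3 (k=19): L=58 R=165
Round 4 (k=17): L=165 R=198
Round 5 (k=13): L=198 R=176
Round 6 (k=29): L=176 R=49

Answer: 176 49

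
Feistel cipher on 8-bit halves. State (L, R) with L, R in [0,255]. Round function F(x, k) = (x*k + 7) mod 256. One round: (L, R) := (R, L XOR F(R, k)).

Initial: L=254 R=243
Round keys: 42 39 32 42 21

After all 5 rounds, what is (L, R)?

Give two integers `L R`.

Round 1 (k=42): L=243 R=27
Round 2 (k=39): L=27 R=215
Round 3 (k=32): L=215 R=252
Round 4 (k=42): L=252 R=136
Round 5 (k=21): L=136 R=211

Answer: 136 211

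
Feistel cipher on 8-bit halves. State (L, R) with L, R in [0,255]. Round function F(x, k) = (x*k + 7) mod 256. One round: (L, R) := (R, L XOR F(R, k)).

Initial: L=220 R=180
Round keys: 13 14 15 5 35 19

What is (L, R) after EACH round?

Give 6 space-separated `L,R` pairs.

Round 1 (k=13): L=180 R=247
Round 2 (k=14): L=247 R=61
Round 3 (k=15): L=61 R=109
Round 4 (k=5): L=109 R=21
Round 5 (k=35): L=21 R=139
Round 6 (k=19): L=139 R=77

Answer: 180,247 247,61 61,109 109,21 21,139 139,77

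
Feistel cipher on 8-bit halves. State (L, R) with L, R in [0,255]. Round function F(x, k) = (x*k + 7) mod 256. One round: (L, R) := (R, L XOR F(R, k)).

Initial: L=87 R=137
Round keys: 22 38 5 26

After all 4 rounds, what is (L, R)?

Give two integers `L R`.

Answer: 131 63

Derivation:
Round 1 (k=22): L=137 R=154
Round 2 (k=38): L=154 R=106
Round 3 (k=5): L=106 R=131
Round 4 (k=26): L=131 R=63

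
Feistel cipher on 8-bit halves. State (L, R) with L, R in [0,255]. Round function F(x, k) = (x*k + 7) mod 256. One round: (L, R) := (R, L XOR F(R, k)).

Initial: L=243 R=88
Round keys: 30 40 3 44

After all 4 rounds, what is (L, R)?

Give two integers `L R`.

Answer: 160 120

Derivation:
Round 1 (k=30): L=88 R=164
Round 2 (k=40): L=164 R=255
Round 3 (k=3): L=255 R=160
Round 4 (k=44): L=160 R=120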